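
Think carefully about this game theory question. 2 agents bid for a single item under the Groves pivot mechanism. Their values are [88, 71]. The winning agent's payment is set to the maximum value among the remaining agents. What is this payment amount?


Step 1: The efficient winner is agent 0 with value 88
Step 2: Other agents' values: [71]
Step 3: Pivot payment = max(others) = 71
Step 4: The winner pays 71

71


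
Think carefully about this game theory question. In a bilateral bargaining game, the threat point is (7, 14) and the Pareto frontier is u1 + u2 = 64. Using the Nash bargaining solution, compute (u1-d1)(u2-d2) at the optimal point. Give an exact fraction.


Step 1: The Nash solution splits surplus symmetrically above the disagreement point
Step 2: u1 = (total + d1 - d2)/2 = (64 + 7 - 14)/2 = 57/2
Step 3: u2 = (total - d1 + d2)/2 = (64 - 7 + 14)/2 = 71/2
Step 4: Nash product = (57/2 - 7) * (71/2 - 14)
Step 5: = 43/2 * 43/2 = 1849/4

1849/4


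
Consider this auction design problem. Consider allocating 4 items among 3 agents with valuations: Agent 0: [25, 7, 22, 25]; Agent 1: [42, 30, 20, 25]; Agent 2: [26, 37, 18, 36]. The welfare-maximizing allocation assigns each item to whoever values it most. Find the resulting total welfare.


Step 1: For each item, find the maximum value among all agents.
Step 2: Item 0 -> Agent 1 (value 42)
Step 3: Item 1 -> Agent 2 (value 37)
Step 4: Item 2 -> Agent 0 (value 22)
Step 5: Item 3 -> Agent 2 (value 36)
Step 6: Total welfare = 42 + 37 + 22 + 36 = 137

137


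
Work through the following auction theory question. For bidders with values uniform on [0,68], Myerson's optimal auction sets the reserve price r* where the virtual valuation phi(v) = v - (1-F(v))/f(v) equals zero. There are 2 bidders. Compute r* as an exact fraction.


Step 1: For U[0,68], F(v) = v/68 and f(v) = 1/68
Step 2: phi(v) = v - (1 - v/68)/(1/68) = v - (68 - v) = 2v - 68
Step 3: Set phi(r*) = 0: 2r* - 68 = 0
Step 4: r* = 68/2 = 34 (the number of bidders n = 2 does not enter)

34


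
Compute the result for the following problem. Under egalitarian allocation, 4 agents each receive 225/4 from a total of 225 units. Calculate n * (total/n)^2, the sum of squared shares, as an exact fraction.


Step 1: Each agent's share = 225/4
Step 2: Square of each share = (225/4)^2 = 50625/16
Step 3: Sum of squares = 4 * 50625/16 = 50625/4

50625/4


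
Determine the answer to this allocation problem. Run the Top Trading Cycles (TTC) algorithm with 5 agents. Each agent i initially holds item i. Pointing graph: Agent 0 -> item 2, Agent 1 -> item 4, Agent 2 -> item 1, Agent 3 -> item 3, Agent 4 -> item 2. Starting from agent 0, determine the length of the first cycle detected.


Step 1: Trace the pointer graph from agent 0: 0 -> 2 -> 1 -> 4 -> 2
Step 2: A cycle is detected when we revisit agent 2
Step 3: The cycle is: 2 -> 1 -> 4 -> 2
Step 4: Cycle length = 3

3


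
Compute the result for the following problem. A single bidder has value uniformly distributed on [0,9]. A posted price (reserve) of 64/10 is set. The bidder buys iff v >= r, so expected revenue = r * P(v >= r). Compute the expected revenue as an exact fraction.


Step 1: Posted price r = 32/5, value support [0,9]
Step 2: P(v >= r) = (9 - 32/5)/9 = 13/45
Step 3: Expected revenue = r * P(v >= r) = 32/5 * 13/45
Step 4: Revenue = 416/225

416/225


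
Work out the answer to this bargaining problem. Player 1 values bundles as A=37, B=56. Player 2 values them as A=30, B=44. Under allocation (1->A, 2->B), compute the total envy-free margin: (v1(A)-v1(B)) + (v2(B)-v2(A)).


Step 1: Player 1's margin = v1(A) - v1(B) = 37 - 56 = -19
Step 2: Player 2's margin = v2(B) - v2(A) = 44 - 30 = 14
Step 3: Total margin = -19 + 14 = -5

-5


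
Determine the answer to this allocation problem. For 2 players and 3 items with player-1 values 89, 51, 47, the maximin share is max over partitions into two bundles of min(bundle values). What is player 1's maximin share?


Step 1: Item values = 89, 51, 47
Step 2: Enumerate all 2-bundle partitions and take the smaller bundle:
  Partition 1: {89} vs {51,47} -> bundles 89, 98; min = 89
  Partition 2: {51} vs {89,47} -> bundles 51, 136; min = 51
  Partition 3: {47} vs {89,51} -> bundles 47, 140; min = 47
Step 3: MMS = max(89, 51, 47) = 89

89


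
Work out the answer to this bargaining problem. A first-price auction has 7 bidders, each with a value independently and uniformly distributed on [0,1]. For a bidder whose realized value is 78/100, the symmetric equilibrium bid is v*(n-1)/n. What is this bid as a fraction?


Step 1: The symmetric BNE bidding function is b(v) = v * (n-1) / n
Step 2: Substitute v = 39/50 and n = 7
Step 3: b = 39/50 * 6/7
Step 4: b = 117/175

117/175


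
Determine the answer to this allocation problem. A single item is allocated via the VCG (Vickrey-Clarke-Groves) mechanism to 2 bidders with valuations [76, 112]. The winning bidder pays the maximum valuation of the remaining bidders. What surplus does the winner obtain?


Step 1: The winner is the agent with the highest value: agent 1 with value 112
Step 2: Values of other agents: [76]
Step 3: VCG payment = max of others' values = 76
Step 4: Surplus = 112 - 76 = 36

36


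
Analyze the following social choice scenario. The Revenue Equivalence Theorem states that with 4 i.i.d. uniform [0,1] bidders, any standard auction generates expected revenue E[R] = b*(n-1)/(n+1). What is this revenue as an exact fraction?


Step 1: By Revenue Equivalence, expected revenue = b*(n-1)/(n+1)
Step 2: Substituting n = 4, b = 1
Step 3: Revenue = 1*(4-1)/(4+1) = 1*3/5
Step 4: Revenue = 3/5

3/5


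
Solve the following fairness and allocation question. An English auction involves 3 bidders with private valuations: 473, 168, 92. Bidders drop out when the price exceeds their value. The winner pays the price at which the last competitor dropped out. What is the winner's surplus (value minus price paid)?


Step 1: Identify the highest value: 473
Step 2: Identify the second-highest value: 168
Step 3: The final price = second-highest value = 168
Step 4: Surplus = 473 - 168 = 305

305


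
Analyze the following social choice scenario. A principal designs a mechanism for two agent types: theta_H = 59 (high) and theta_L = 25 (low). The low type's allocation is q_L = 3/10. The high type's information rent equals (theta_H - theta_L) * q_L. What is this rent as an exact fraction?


Step 1: theta_H - theta_L = 59 - 25 = 34
Step 2: Information rent = (theta_H - theta_L) * q_L
Step 3: = 34 * 3/10
Step 4: = 51/5

51/5


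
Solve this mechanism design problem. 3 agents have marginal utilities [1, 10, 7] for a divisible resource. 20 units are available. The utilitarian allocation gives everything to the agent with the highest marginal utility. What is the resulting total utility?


Step 1: The marginal utilities are [1, 10, 7]
Step 2: The highest marginal utility is 10
Step 3: All 20 units go to that agent
Step 4: Total utility = 10 * 20 = 200

200


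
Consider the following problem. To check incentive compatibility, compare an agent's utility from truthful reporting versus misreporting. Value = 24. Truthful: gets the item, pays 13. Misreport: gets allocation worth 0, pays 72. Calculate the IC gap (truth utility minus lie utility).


Step 1: U(truth) = value - payment = 24 - 13 = 11
Step 2: U(lie) = allocation - payment = 0 - 72 = -72
Step 3: IC gap = 11 - (-72) = 83

83


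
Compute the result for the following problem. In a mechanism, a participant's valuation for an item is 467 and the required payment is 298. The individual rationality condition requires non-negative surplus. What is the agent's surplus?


Step 1: Surplus = value - payment = 467 - 298 = 169
Step 2: IR is satisfied (surplus >= 0)

169


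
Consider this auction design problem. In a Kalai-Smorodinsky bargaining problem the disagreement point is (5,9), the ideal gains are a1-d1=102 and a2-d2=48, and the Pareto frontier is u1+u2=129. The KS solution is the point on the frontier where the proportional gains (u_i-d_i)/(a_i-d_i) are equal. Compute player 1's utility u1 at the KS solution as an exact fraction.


Step 1: At the KS point, (u1-d1)/r1 = (u2-d2)/r2 = t and u1+u2 = 129
Step 2: u1 = d1 + r1*t and u2 = d2 + r2*t, so (d1 + r1*t) + (d2 + r2*t) = 129
Step 3: t = (129 - 5 - 9)/(102 + 48) = 115/150 = 23/30
Step 4: u1 = d1 + r1*t = 5 + 102 * 23/30 = 416/5
Step 5: (Check: u2 = d2 + r2*t = 229/5; u1+u2 = 416/5 + 229/5 = 129, on the frontier.)

416/5


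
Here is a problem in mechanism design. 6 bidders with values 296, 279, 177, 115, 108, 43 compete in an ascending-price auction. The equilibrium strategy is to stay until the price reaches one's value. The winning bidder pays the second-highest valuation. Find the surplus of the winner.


Step 1: Identify the highest value: 296
Step 2: Identify the second-highest value: 279
Step 3: The final price = second-highest value = 279
Step 4: Surplus = 296 - 279 = 17

17


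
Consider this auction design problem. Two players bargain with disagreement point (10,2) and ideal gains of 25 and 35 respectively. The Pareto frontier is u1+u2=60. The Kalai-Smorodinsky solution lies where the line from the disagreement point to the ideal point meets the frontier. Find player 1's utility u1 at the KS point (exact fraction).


Step 1: At the KS point, (u1-d1)/r1 = (u2-d2)/r2 = t and u1+u2 = 60
Step 2: u1 = d1 + r1*t and u2 = d2 + r2*t, so (d1 + r1*t) + (d2 + r2*t) = 60
Step 3: t = (60 - 10 - 2)/(25 + 35) = 48/60 = 4/5
Step 4: u1 = d1 + r1*t = 10 + 25 * 4/5 = 30
Step 5: (Check: u2 = d2 + r2*t = 30; u1+u2 = 30 + 30 = 60, on the frontier.)

30


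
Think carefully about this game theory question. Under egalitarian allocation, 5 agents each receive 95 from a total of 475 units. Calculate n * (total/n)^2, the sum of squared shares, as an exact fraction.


Step 1: Each agent's share = 475/5 = 95
Step 2: Square of each share = (95)^2 = 9025
Step 3: Sum of squares = 5 * 9025 = 45125

45125


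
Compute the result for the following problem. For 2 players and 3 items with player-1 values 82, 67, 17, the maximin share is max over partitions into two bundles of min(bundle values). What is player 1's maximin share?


Step 1: Item values = 82, 67, 17
Step 2: Enumerate all 2-bundle partitions and take the smaller bundle:
  Partition 1: {82} vs {67,17} -> bundles 82, 84; min = 82
  Partition 2: {67} vs {82,17} -> bundles 67, 99; min = 67
  Partition 3: {17} vs {82,67} -> bundles 17, 149; min = 17
Step 3: MMS = max(82, 67, 17) = 82

82


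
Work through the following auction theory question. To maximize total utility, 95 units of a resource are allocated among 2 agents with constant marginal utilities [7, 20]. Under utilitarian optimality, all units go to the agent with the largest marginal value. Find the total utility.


Step 1: The marginal utilities are [7, 20]
Step 2: The highest marginal utility is 20
Step 3: All 95 units go to that agent
Step 4: Total utility = 20 * 95 = 1900

1900


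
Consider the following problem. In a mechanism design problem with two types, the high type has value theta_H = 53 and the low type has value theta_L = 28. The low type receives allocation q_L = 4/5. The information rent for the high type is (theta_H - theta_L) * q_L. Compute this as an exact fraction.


Step 1: theta_H - theta_L = 53 - 28 = 25
Step 2: Information rent = (theta_H - theta_L) * q_L
Step 3: = 25 * 4/5
Step 4: = 20

20


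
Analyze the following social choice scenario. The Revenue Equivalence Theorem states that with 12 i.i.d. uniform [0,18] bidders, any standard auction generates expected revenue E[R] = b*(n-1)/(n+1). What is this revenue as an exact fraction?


Step 1: By Revenue Equivalence, expected revenue = b*(n-1)/(n+1)
Step 2: Substituting n = 12, b = 18
Step 3: Revenue = 18*(12-1)/(12+1) = 18*11/13
Step 4: Revenue = 198/13

198/13


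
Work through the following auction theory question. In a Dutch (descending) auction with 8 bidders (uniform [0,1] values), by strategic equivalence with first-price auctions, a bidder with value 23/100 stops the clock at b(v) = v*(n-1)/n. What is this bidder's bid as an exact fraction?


Step 1: Dutch auctions are strategically equivalent to first-price auctions
Step 2: The equilibrium bid is b(v) = v*(n-1)/n
Step 3: b = 23/100 * 7/8
Step 4: b = 161/800

161/800


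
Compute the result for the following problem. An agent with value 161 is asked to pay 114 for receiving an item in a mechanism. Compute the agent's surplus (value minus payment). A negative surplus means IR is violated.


Step 1: Surplus = value - payment = 161 - 114 = 47
Step 2: IR is satisfied (surplus >= 0)

47


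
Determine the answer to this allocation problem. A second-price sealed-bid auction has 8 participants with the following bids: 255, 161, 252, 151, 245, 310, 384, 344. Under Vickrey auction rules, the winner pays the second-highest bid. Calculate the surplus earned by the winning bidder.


Step 1: Sort bids in descending order: 384, 344, 310, 255, 252, 245, 161, 151
Step 2: The winning bid is the highest: 384
Step 3: The payment equals the second-highest bid: 344
Step 4: Surplus = winner's bid - payment = 384 - 344 = 40

40


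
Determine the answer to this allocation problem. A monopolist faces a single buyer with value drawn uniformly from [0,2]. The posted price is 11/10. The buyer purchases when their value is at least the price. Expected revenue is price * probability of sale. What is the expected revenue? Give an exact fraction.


Step 1: Posted price r = 11/10, value support [0,2]
Step 2: P(v >= r) = (2 - 11/10)/2 = 9/20
Step 3: Expected revenue = r * P(v >= r) = 11/10 * 9/20
Step 4: Revenue = 99/200

99/200


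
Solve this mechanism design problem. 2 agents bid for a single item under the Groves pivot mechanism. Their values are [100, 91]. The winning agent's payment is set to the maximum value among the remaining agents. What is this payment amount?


Step 1: The efficient winner is agent 0 with value 100
Step 2: Other agents' values: [91]
Step 3: Pivot payment = max(others) = 91
Step 4: The winner pays 91

91


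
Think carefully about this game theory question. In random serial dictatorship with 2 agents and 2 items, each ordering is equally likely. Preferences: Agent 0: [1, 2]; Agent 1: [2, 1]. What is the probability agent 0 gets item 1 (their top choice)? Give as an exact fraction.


Step 1: Agent 0 wants item 1
Step 2: There are 2 possible orderings of agents
Step 3: In 2 orderings, agent 0 gets item 1
Step 4: Probability = 2/2 = 1

1


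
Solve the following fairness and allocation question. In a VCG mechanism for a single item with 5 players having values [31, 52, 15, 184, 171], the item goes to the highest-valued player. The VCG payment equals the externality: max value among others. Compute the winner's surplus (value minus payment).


Step 1: The winner is the agent with the highest value: agent 3 with value 184
Step 2: Values of other agents: [31, 52, 15, 171]
Step 3: VCG payment = max of others' values = 171
Step 4: Surplus = 184 - 171 = 13

13


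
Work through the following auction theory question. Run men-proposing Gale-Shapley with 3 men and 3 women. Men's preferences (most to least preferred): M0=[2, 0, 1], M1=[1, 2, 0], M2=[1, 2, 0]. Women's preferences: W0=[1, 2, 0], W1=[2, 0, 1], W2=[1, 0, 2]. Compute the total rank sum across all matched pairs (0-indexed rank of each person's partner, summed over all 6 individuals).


Step 1: Run Gale-Shapley (men propose, women hold best offer):
  M0 proposes to W2; she accepts
  M1 proposes to W1; she accepts
  M2 proposes to W1; she switches from M1
  M1 proposes to W2; she switches from M0
  M0 proposes to W0; she accepts
Step 2: Final matching: W0-M0, W1-M2, W2-M1
Step 3: 0-indexed ranks (man's rank of his match, then woman's): 1 + 2 + 0 + 0 + 1 + 0
Step 4: Total rank sum = 4

4


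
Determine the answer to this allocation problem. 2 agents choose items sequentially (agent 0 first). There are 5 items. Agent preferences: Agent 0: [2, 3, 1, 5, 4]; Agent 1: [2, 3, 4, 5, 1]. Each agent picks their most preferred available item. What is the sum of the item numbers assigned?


Step 1: Agent 0 picks item 2
Step 2: Agent 1 picks item 3
Step 3: Sum = 2 + 3 = 5

5


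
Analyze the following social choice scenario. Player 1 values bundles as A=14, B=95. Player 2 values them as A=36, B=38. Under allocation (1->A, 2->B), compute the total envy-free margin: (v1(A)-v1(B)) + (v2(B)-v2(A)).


Step 1: Player 1's margin = v1(A) - v1(B) = 14 - 95 = -81
Step 2: Player 2's margin = v2(B) - v2(A) = 38 - 36 = 2
Step 3: Total margin = -81 + 2 = -79

-79


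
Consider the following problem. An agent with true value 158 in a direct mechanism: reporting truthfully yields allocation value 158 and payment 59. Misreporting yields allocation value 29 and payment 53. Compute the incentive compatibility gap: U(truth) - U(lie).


Step 1: U(truth) = value - payment = 158 - 59 = 99
Step 2: U(lie) = allocation - payment = 29 - 53 = -24
Step 3: IC gap = 99 - (-24) = 123

123


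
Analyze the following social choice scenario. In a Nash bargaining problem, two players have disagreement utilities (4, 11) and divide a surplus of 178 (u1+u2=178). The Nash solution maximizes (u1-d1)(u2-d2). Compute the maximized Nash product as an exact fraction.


Step 1: The Nash solution splits surplus symmetrically above the disagreement point
Step 2: u1 = (total + d1 - d2)/2 = (178 + 4 - 11)/2 = 171/2
Step 3: u2 = (total - d1 + d2)/2 = (178 - 4 + 11)/2 = 185/2
Step 4: Nash product = (171/2 - 4) * (185/2 - 11)
Step 5: = 163/2 * 163/2 = 26569/4

26569/4


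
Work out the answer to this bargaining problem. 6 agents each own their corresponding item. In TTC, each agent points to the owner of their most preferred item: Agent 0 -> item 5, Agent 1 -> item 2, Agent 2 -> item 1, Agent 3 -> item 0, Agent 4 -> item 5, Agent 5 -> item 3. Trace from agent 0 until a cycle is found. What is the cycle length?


Step 1: Trace the pointer graph from agent 0: 0 -> 5 -> 3 -> 0
Step 2: A cycle is detected when we revisit agent 0
Step 3: The cycle is: 0 -> 5 -> 3 -> 0
Step 4: Cycle length = 3

3


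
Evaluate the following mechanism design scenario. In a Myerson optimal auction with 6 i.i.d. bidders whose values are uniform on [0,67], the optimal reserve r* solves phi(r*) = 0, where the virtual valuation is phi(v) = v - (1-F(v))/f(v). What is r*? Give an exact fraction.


Step 1: For U[0,67], F(v) = v/67 and f(v) = 1/67
Step 2: phi(v) = v - (1 - v/67)/(1/67) = v - (67 - v) = 2v - 67
Step 3: Set phi(r*) = 0: 2r* - 67 = 0
Step 4: r* = 67/2 (the number of bidders n = 6 does not enter)

67/2


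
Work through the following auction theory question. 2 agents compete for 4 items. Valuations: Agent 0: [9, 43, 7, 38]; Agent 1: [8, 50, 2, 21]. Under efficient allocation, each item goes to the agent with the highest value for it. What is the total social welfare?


Step 1: For each item, find the maximum value among all agents.
Step 2: Item 0 -> Agent 0 (value 9)
Step 3: Item 1 -> Agent 1 (value 50)
Step 4: Item 2 -> Agent 0 (value 7)
Step 5: Item 3 -> Agent 0 (value 38)
Step 6: Total welfare = 9 + 50 + 7 + 38 = 104

104


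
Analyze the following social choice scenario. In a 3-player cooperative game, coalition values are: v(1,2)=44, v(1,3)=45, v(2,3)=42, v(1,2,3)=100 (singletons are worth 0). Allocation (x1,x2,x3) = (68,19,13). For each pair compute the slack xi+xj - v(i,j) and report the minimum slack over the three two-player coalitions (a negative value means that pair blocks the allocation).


Step 1: Slack for coalition (1,2): x1+x2 - v12 = 87 - 44 = 43
Step 2: Slack for coalition (1,3): x1+x3 - v13 = 81 - 45 = 36
Step 3: Slack for coalition (2,3): x2+x3 - v23 = 32 - 42 = -10
Step 4: Minimum slack = min(43, 36, -10) = -10, attained by (2,3); coalition (2,3) can block (slack < 0), so the allocation is not in the core

-10


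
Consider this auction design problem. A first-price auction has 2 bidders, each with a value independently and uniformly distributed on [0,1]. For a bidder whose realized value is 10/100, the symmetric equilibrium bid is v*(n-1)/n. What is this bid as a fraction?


Step 1: The symmetric BNE bidding function is b(v) = v * (n-1) / n
Step 2: Substitute v = 1/10 and n = 2
Step 3: b = 1/10 * 1/2
Step 4: b = 1/20

1/20


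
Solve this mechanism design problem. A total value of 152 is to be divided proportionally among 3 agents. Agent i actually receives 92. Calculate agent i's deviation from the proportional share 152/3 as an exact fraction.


Step 1: Proportional share = 152/3
Step 2: Agent's actual allocation = 92
Step 3: Excess = 92 - 152/3 = 124/3

124/3


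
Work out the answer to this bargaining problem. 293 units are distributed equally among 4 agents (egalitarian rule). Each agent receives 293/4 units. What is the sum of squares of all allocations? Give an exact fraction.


Step 1: Each agent's share = 293/4
Step 2: Square of each share = (293/4)^2 = 85849/16
Step 3: Sum of squares = 4 * 85849/16 = 85849/4

85849/4


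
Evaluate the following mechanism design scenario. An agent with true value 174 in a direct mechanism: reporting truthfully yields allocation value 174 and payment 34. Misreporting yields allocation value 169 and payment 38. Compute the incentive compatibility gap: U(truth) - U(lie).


Step 1: U(truth) = value - payment = 174 - 34 = 140
Step 2: U(lie) = allocation - payment = 169 - 38 = 131
Step 3: IC gap = 140 - 131 = 9

9


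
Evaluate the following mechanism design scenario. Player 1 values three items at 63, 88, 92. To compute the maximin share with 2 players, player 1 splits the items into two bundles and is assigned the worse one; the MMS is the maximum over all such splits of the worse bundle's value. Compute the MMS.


Step 1: Item values = 63, 88, 92
Step 2: Enumerate all 2-bundle partitions and take the smaller bundle:
  Partition 1: {63} vs {88,92} -> bundles 63, 180; min = 63
  Partition 2: {88} vs {63,92} -> bundles 88, 155; min = 88
  Partition 3: {92} vs {63,88} -> bundles 92, 151; min = 92
Step 3: MMS = max(63, 88, 92) = 92

92


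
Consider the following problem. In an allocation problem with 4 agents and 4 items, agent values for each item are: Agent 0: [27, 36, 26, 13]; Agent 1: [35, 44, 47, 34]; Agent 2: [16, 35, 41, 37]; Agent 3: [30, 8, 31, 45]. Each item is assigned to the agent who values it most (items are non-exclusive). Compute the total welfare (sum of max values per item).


Step 1: For each item, find the maximum value among all agents.
Step 2: Item 0 -> Agent 1 (value 35)
Step 3: Item 1 -> Agent 1 (value 44)
Step 4: Item 2 -> Agent 1 (value 47)
Step 5: Item 3 -> Agent 3 (value 45)
Step 6: Total welfare = 35 + 44 + 47 + 45 = 171

171


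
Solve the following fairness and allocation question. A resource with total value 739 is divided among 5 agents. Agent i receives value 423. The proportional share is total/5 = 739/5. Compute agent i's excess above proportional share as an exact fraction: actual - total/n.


Step 1: Proportional share = 739/5
Step 2: Agent's actual allocation = 423
Step 3: Excess = 423 - 739/5 = 1376/5

1376/5


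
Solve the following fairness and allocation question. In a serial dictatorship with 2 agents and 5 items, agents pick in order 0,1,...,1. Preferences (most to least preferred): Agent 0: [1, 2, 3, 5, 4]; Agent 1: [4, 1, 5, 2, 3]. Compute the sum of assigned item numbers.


Step 1: Agent 0 picks item 1
Step 2: Agent 1 picks item 4
Step 3: Sum = 1 + 4 = 5

5


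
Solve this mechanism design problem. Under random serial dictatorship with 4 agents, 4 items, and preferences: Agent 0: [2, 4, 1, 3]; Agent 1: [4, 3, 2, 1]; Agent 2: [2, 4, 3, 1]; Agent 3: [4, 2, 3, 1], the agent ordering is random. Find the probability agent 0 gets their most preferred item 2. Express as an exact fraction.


Step 1: Agent 0 wants item 2
Step 2: There are 24 possible orderings of agents
Step 3: In 11 orderings, agent 0 gets item 2
Step 4: Probability = 11/24

11/24


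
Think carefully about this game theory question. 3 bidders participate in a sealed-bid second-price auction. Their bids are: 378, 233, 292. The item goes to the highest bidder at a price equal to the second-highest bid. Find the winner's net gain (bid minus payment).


Step 1: Sort bids in descending order: 378, 292, 233
Step 2: The winning bid is the highest: 378
Step 3: The payment equals the second-highest bid: 292
Step 4: Surplus = winner's bid - payment = 378 - 292 = 86

86


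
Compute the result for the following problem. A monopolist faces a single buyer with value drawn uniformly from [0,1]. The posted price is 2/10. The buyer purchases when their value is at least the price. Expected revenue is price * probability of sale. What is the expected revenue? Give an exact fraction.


Step 1: Posted price r = 1/5, value support [0,1]
Step 2: P(v >= r) = (1 - 1/5)/1 = 4/5
Step 3: Expected revenue = r * P(v >= r) = 1/5 * 4/5
Step 4: Revenue = 4/25

4/25


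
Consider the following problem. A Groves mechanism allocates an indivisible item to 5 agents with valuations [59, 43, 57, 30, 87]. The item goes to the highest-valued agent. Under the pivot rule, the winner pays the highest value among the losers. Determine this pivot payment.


Step 1: The efficient winner is agent 4 with value 87
Step 2: Other agents' values: [59, 43, 57, 30]
Step 3: Pivot payment = max(others) = 59
Step 4: The winner pays 59

59


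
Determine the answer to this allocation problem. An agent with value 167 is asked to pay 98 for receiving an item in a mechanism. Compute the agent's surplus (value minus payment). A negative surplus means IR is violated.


Step 1: Surplus = value - payment = 167 - 98 = 69
Step 2: IR is satisfied (surplus >= 0)

69


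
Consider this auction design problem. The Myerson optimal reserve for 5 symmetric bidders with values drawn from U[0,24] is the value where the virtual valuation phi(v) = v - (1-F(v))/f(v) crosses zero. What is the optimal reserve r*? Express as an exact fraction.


Step 1: For U[0,24], F(v) = v/24 and f(v) = 1/24
Step 2: phi(v) = v - (1 - v/24)/(1/24) = v - (24 - v) = 2v - 24
Step 3: Set phi(r*) = 0: 2r* - 24 = 0
Step 4: r* = 24/2 = 12 (the number of bidders n = 5 does not enter)

12


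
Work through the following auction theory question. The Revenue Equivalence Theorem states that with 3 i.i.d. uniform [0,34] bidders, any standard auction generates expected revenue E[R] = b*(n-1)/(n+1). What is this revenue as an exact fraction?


Step 1: By Revenue Equivalence, expected revenue = b*(n-1)/(n+1)
Step 2: Substituting n = 3, b = 34
Step 3: Revenue = 34*(3-1)/(3+1) = 34*2/4
Step 4: Revenue = 68/4 = 17

17


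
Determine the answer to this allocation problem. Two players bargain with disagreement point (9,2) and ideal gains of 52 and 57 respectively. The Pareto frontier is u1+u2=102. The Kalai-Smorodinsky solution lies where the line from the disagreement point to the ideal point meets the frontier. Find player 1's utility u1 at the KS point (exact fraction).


Step 1: At the KS point, (u1-d1)/r1 = (u2-d2)/r2 = t and u1+u2 = 102
Step 2: u1 = d1 + r1*t and u2 = d2 + r2*t, so (d1 + r1*t) + (d2 + r2*t) = 102
Step 3: t = (102 - 9 - 2)/(52 + 57) = 91/109
Step 4: u1 = d1 + r1*t = 9 + 52 * 91/109 = 5713/109
Step 5: (Check: u2 = d2 + r2*t = 5405/109; u1+u2 = 5713/109 + 5405/109 = 102, on the frontier.)

5713/109


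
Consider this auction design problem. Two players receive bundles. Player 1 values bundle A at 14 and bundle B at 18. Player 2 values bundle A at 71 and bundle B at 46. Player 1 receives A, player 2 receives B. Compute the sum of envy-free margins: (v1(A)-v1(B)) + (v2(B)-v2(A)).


Step 1: Player 1's margin = v1(A) - v1(B) = 14 - 18 = -4
Step 2: Player 2's margin = v2(B) - v2(A) = 46 - 71 = -25
Step 3: Total margin = -4 + -25 = -29

-29


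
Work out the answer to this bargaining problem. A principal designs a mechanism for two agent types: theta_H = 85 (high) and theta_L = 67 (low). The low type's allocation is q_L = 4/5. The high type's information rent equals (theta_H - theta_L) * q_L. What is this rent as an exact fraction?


Step 1: theta_H - theta_L = 85 - 67 = 18
Step 2: Information rent = (theta_H - theta_L) * q_L
Step 3: = 18 * 4/5
Step 4: = 72/5

72/5


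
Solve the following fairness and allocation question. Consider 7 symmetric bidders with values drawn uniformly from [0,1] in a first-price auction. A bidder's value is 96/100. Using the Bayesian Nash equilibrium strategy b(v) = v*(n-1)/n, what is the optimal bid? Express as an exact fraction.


Step 1: The symmetric BNE bidding function is b(v) = v * (n-1) / n
Step 2: Substitute v = 24/25 and n = 7
Step 3: b = 24/25 * 6/7
Step 4: b = 144/175

144/175


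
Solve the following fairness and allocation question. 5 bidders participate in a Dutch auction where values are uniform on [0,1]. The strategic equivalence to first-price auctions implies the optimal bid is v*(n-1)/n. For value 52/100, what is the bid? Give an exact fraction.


Step 1: Dutch auctions are strategically equivalent to first-price auctions
Step 2: The equilibrium bid is b(v) = v*(n-1)/n
Step 3: b = 13/25 * 4/5
Step 4: b = 52/125

52/125


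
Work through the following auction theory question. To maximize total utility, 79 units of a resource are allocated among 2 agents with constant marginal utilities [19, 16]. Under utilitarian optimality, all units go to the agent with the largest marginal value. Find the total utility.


Step 1: The marginal utilities are [19, 16]
Step 2: The highest marginal utility is 19
Step 3: All 79 units go to that agent
Step 4: Total utility = 19 * 79 = 1501

1501


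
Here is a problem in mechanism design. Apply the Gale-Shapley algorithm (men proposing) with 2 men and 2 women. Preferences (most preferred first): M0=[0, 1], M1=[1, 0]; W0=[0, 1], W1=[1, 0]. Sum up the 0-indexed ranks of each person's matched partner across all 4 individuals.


Step 1: Run Gale-Shapley (men propose, women hold best offer):
  M0 proposes to W0; she accepts
  M1 proposes to W1; she accepts
Step 2: Final matching: W0-M0, W1-M1
Step 3: 0-indexed ranks (man's rank of his match, then woman's): 0 + 0 + 0 + 0
Step 4: Total rank sum = 0

0


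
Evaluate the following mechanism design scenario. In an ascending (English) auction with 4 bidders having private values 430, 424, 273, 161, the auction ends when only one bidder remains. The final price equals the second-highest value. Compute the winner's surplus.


Step 1: Identify the highest value: 430
Step 2: Identify the second-highest value: 424
Step 3: The final price = second-highest value = 424
Step 4: Surplus = 430 - 424 = 6

6


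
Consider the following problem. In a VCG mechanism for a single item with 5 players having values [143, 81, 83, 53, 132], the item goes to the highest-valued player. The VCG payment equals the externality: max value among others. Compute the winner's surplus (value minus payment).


Step 1: The winner is the agent with the highest value: agent 0 with value 143
Step 2: Values of other agents: [81, 83, 53, 132]
Step 3: VCG payment = max of others' values = 132
Step 4: Surplus = 143 - 132 = 11

11


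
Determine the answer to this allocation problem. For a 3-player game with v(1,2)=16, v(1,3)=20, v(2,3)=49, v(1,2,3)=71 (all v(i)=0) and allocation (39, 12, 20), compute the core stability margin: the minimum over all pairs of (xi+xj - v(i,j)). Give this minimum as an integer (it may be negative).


Step 1: Slack for coalition (1,2): x1+x2 - v12 = 51 - 16 = 35
Step 2: Slack for coalition (1,3): x1+x3 - v13 = 59 - 20 = 39
Step 3: Slack for coalition (2,3): x2+x3 - v23 = 32 - 49 = -17
Step 4: Minimum slack = min(35, 39, -17) = -17, attained by (2,3); coalition (2,3) can block (slack < 0), so the allocation is not in the core

-17


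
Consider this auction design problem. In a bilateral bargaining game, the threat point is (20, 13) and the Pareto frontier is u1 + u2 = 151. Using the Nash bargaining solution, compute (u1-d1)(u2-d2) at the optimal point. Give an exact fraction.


Step 1: The Nash solution splits surplus symmetrically above the disagreement point
Step 2: u1 = (total + d1 - d2)/2 = (151 + 20 - 13)/2 = 79
Step 3: u2 = (total - d1 + d2)/2 = (151 - 20 + 13)/2 = 72
Step 4: Nash product = (79 - 20) * (72 - 13)
Step 5: = 59 * 59 = 3481

3481


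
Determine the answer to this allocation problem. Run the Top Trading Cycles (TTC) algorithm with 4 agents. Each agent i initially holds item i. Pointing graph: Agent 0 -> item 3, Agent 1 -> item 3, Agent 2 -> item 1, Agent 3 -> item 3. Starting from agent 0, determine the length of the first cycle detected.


Step 1: Trace the pointer graph from agent 0: 0 -> 3 -> 3
Step 2: A cycle is detected when we revisit agent 3
Step 3: The cycle is: 3 -> 3
Step 4: Cycle length = 1

1


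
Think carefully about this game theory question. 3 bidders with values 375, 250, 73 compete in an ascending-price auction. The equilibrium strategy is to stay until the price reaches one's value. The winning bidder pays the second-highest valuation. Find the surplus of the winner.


Step 1: Identify the highest value: 375
Step 2: Identify the second-highest value: 250
Step 3: The final price = second-highest value = 250
Step 4: Surplus = 375 - 250 = 125

125


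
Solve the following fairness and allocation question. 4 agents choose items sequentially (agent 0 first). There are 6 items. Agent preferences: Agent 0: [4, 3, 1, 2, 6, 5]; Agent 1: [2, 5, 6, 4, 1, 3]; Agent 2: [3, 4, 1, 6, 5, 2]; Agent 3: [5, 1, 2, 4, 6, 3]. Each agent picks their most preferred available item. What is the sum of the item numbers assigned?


Step 1: Agent 0 picks item 4
Step 2: Agent 1 picks item 2
Step 3: Agent 2 picks item 3
Step 4: Agent 3 picks item 5
Step 5: Sum = 4 + 2 + 3 + 5 = 14

14


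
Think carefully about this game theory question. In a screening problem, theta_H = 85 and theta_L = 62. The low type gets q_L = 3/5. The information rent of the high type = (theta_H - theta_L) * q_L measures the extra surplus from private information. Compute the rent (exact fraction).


Step 1: theta_H - theta_L = 85 - 62 = 23
Step 2: Information rent = (theta_H - theta_L) * q_L
Step 3: = 23 * 3/5
Step 4: = 69/5

69/5


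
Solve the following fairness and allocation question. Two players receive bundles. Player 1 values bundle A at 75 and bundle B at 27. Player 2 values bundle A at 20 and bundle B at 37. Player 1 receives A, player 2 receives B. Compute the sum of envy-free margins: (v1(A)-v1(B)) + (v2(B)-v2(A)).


Step 1: Player 1's margin = v1(A) - v1(B) = 75 - 27 = 48
Step 2: Player 2's margin = v2(B) - v2(A) = 37 - 20 = 17
Step 3: Total margin = 48 + 17 = 65

65


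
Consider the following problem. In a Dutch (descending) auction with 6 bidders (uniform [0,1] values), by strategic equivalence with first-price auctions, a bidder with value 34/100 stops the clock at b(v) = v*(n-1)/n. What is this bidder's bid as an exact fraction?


Step 1: Dutch auctions are strategically equivalent to first-price auctions
Step 2: The equilibrium bid is b(v) = v*(n-1)/n
Step 3: b = 17/50 * 5/6
Step 4: b = 17/60

17/60


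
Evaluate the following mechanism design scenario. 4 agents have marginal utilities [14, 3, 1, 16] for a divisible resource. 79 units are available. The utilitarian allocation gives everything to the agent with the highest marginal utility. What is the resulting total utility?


Step 1: The marginal utilities are [14, 3, 1, 16]
Step 2: The highest marginal utility is 16
Step 3: All 79 units go to that agent
Step 4: Total utility = 16 * 79 = 1264

1264


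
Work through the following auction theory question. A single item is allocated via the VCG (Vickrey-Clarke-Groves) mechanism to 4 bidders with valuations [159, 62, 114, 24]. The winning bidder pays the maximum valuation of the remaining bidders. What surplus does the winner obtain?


Step 1: The winner is the agent with the highest value: agent 0 with value 159
Step 2: Values of other agents: [62, 114, 24]
Step 3: VCG payment = max of others' values = 114
Step 4: Surplus = 159 - 114 = 45

45


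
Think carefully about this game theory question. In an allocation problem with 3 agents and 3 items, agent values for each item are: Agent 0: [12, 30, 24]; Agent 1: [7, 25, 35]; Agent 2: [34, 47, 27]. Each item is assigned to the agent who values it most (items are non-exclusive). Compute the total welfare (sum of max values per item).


Step 1: For each item, find the maximum value among all agents.
Step 2: Item 0 -> Agent 2 (value 34)
Step 3: Item 1 -> Agent 2 (value 47)
Step 4: Item 2 -> Agent 1 (value 35)
Step 5: Total welfare = 34 + 47 + 35 = 116

116


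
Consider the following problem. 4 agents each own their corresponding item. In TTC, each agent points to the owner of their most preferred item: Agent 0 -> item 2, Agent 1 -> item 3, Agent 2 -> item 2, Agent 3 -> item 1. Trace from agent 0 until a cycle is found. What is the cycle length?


Step 1: Trace the pointer graph from agent 0: 0 -> 2 -> 2
Step 2: A cycle is detected when we revisit agent 2
Step 3: The cycle is: 2 -> 2
Step 4: Cycle length = 1

1


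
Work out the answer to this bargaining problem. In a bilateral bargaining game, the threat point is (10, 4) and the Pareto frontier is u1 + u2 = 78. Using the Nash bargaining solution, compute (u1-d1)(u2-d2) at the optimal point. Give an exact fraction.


Step 1: The Nash solution splits surplus symmetrically above the disagreement point
Step 2: u1 = (total + d1 - d2)/2 = (78 + 10 - 4)/2 = 42
Step 3: u2 = (total - d1 + d2)/2 = (78 - 10 + 4)/2 = 36
Step 4: Nash product = (42 - 10) * (36 - 4)
Step 5: = 32 * 32 = 1024

1024


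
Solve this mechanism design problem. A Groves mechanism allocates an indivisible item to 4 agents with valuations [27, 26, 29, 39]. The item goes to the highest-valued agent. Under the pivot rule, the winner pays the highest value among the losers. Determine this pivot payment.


Step 1: The efficient winner is agent 3 with value 39
Step 2: Other agents' values: [27, 26, 29]
Step 3: Pivot payment = max(others) = 29
Step 4: The winner pays 29

29


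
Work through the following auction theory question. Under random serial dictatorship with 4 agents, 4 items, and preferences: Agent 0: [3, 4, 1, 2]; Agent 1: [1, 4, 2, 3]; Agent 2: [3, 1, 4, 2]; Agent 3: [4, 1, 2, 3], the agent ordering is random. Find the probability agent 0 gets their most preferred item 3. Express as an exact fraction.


Step 1: Agent 0 wants item 3
Step 2: There are 24 possible orderings of agents
Step 3: In 12 orderings, agent 0 gets item 3
Step 4: Probability = 12/24 = 1/2

1/2


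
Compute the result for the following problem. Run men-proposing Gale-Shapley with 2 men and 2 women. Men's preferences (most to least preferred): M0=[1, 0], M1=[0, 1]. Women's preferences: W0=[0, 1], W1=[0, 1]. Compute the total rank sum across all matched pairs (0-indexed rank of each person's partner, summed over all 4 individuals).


Step 1: Run Gale-Shapley (men propose, women hold best offer):
  M0 proposes to W1; she accepts
  M1 proposes to W0; she accepts
Step 2: Final matching: W0-M1, W1-M0
Step 3: 0-indexed ranks (man's rank of his match, then woman's): 0 + 1 + 0 + 0
Step 4: Total rank sum = 1

1


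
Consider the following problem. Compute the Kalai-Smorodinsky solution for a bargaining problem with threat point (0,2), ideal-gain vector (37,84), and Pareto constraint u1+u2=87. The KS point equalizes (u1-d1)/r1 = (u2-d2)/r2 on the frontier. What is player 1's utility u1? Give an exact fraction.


Step 1: At the KS point, (u1-d1)/r1 = (u2-d2)/r2 = t and u1+u2 = 87
Step 2: u1 = d1 + r1*t and u2 = d2 + r2*t, so (d1 + r1*t) + (d2 + r2*t) = 87
Step 3: t = (87 - 0 - 2)/(37 + 84) = 85/121
Step 4: u1 = d1 + r1*t = 0 + 37 * 85/121 = 3145/121
Step 5: (Check: u2 = d2 + r2*t = 7382/121; u1+u2 = 3145/121 + 7382/121 = 87, on the frontier.)

3145/121
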